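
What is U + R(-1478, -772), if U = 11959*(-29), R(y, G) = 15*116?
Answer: -345071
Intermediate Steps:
R(y, G) = 1740
U = -346811
U + R(-1478, -772) = -346811 + 1740 = -345071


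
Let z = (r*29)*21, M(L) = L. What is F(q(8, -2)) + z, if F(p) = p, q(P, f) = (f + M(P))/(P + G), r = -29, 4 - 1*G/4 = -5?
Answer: -388539/22 ≈ -17661.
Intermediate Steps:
G = 36 (G = 16 - 4*(-5) = 16 + 20 = 36)
q(P, f) = (P + f)/(36 + P) (q(P, f) = (f + P)/(P + 36) = (P + f)/(36 + P))
z = -17661 (z = -29*29*21 = -841*21 = -17661)
F(q(8, -2)) + z = (8 - 2)/(36 + 8) - 17661 = 6/44 - 17661 = (1/44)*6 - 17661 = 3/22 - 17661 = -388539/22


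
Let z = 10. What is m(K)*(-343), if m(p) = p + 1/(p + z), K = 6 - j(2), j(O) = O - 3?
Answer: -41160/17 ≈ -2421.2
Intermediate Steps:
j(O) = -3 + O
K = 7 (K = 6 - (-3 + 2) = 6 - 1*(-1) = 6 + 1 = 7)
m(p) = p + 1/(10 + p) (m(p) = p + 1/(p + 10) = p + 1/(10 + p))
m(K)*(-343) = ((1 + 7² + 10*7)/(10 + 7))*(-343) = ((1 + 49 + 70)/17)*(-343) = ((1/17)*120)*(-343) = (120/17)*(-343) = -41160/17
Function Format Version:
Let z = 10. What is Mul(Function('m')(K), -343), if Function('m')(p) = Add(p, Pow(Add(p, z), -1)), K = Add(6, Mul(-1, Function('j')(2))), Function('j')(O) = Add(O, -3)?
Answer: Rational(-41160, 17) ≈ -2421.2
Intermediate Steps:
Function('j')(O) = Add(-3, O)
K = 7 (K = Add(6, Mul(-1, Add(-3, 2))) = Add(6, Mul(-1, -1)) = Add(6, 1) = 7)
Function('m')(p) = Add(p, Pow(Add(10, p), -1)) (Function('m')(p) = Add(p, Pow(Add(p, 10), -1)) = Add(p, Pow(Add(10, p), -1)))
Mul(Function('m')(K), -343) = Mul(Mul(Pow(Add(10, 7), -1), Add(1, Pow(7, 2), Mul(10, 7))), -343) = Mul(Mul(Pow(17, -1), Add(1, 49, 70)), -343) = Mul(Mul(Rational(1, 17), 120), -343) = Mul(Rational(120, 17), -343) = Rational(-41160, 17)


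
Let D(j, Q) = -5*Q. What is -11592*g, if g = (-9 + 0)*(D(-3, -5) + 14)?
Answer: 4068792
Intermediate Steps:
g = -351 (g = (-9 + 0)*(-5*(-5) + 14) = -9*(25 + 14) = -9*39 = -351)
-11592*g = -11592*(-351) = 4068792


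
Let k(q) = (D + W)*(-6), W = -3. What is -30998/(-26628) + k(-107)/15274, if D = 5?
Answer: 16897997/14525574 ≈ 1.1633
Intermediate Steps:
k(q) = -12 (k(q) = (5 - 3)*(-6) = 2*(-6) = -12)
-30998/(-26628) + k(-107)/15274 = -30998/(-26628) - 12/15274 = -30998*(-1/26628) - 12*1/15274 = 15499/13314 - 6/7637 = 16897997/14525574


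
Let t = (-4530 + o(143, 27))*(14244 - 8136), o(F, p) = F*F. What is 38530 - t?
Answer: -97194722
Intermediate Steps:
o(F, p) = F²
t = 97233252 (t = (-4530 + 143²)*(14244 - 8136) = (-4530 + 20449)*6108 = 15919*6108 = 97233252)
38530 - t = 38530 - 1*97233252 = 38530 - 97233252 = -97194722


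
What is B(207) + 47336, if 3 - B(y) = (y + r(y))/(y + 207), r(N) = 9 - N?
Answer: 2177593/46 ≈ 47339.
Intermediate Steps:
B(y) = 3 - 9/(207 + y) (B(y) = 3 - (y + (9 - y))/(y + 207) = 3 - 9/(207 + y))
B(207) + 47336 = 3*(204 + 207)/(207 + 207) + 47336 = 3*411/414 + 47336 = 3*(1/414)*411 + 47336 = 137/46 + 47336 = 2177593/46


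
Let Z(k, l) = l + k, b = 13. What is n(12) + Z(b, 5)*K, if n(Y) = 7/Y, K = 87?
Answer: 18799/12 ≈ 1566.6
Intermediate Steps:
Z(k, l) = k + l
n(12) + Z(b, 5)*K = 7/12 + (13 + 5)*87 = 7*(1/12) + 18*87 = 7/12 + 1566 = 18799/12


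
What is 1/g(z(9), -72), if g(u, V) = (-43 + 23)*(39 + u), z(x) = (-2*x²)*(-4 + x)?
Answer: 1/15420 ≈ 6.4851e-5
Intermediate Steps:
z(x) = -2*x²*(-4 + x)
g(u, V) = -780 - 20*u (g(u, V) = -20*(39 + u) = -780 - 20*u)
1/g(z(9), -72) = 1/(-780 - 40*9²*(4 - 1*9)) = 1/(-780 - 40*81*(4 - 9)) = 1/(-780 - 40*81*(-5)) = 1/(-780 - 20*(-810)) = 1/(-780 + 16200) = 1/15420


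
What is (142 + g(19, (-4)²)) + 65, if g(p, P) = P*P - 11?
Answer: 452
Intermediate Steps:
g(p, P) = -11 + P² (g(p, P) = P² - 11 = -11 + P²)
(142 + g(19, (-4)²)) + 65 = (142 + (-11 + ((-4)²)²)) + 65 = (142 + (-11 + 16²)) + 65 = (142 + (-11 + 256)) + 65 = (142 + 245) + 65 = 387 + 65 = 452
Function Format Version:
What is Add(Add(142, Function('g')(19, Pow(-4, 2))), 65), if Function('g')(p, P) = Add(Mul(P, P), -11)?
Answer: 452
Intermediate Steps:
Function('g')(p, P) = Add(-11, Pow(P, 2)) (Function('g')(p, P) = Add(Pow(P, 2), -11) = Add(-11, Pow(P, 2)))
Add(Add(142, Function('g')(19, Pow(-4, 2))), 65) = Add(Add(142, Add(-11, Pow(Pow(-4, 2), 2))), 65) = Add(Add(142, Add(-11, Pow(16, 2))), 65) = Add(Add(142, Add(-11, 256)), 65) = Add(Add(142, 245), 65) = Add(387, 65) = 452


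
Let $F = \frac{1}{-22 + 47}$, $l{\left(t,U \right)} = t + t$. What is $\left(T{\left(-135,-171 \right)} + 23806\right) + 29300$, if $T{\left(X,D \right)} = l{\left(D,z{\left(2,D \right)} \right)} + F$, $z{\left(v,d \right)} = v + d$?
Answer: $\frac{1319101}{25} \approx 52764.0$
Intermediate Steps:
$z{\left(v,d \right)} = d + v$
$l{\left(t,U \right)} = 2 t$
$F = \frac{1}{25} \approx 0.04$
$T{\left(X,D \right)} = \frac{1}{25} + 2 D$ ($T{\left(X,D \right)} = 2 D + \frac{1}{25} = \frac{1}{25} + 2 D$)
$\left(T{\left(-135,-171 \right)} + 23806\right) + 29300 = \left(\left(\frac{1}{25} + 2 \left(-171\right)\right) + 23806\right) + 29300 = \left(\left(\frac{1}{25} - 342\right) + 23806\right) + 29300 = \left(- \frac{8549}{25} + 23806\right) + 29300 = \frac{586601}{25} + 29300 = \frac{1319101}{25}$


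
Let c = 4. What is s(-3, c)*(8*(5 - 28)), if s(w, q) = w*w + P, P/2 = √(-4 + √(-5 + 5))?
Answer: -1656 - 736*I ≈ -1656.0 - 736.0*I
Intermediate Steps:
P = 4*I (P = 2*√(-4 + √(-5 + 5)) = 2*√(-4 + √0) = 2*√(-4 + 0) = 2*√(-4) = 2*(2*I) = 4*I ≈ 4.0*I)
s(w, q) = w² + 4*I (s(w, q) = w*w + 4*I = w² + 4*I)
s(-3, c)*(8*(5 - 28)) = ((-3)² + 4*I)*(8*(5 - 28)) = (9 + 4*I)*(8*(-23)) = (9 + 4*I)*(-184) = -1656 - 736*I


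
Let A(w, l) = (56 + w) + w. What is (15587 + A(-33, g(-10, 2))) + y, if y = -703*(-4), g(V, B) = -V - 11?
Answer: 18389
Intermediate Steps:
g(V, B) = -11 - V
y = 2812
A(w, l) = 56 + 2*w
(15587 + A(-33, g(-10, 2))) + y = (15587 + (56 + 2*(-33))) + 2812 = (15587 + (56 - 66)) + 2812 = (15587 - 10) + 2812 = 15577 + 2812 = 18389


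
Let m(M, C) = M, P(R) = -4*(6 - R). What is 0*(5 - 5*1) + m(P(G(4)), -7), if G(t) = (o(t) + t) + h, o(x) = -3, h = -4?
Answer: -36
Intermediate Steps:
G(t) = -7 + t (G(t) = (-3 + t) - 4 = -7 + t)
P(R) = -24 + 4*R
0*(5 - 5*1) + m(P(G(4)), -7) = 0*(5 - 5*1) + (-24 + 4*(-7 + 4)) = 0*(5 - 5) + (-24 + 4*(-3)) = 0*0 + (-24 - 12) = 0 - 36 = -36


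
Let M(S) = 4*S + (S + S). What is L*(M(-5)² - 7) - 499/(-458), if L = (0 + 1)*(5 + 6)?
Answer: 4499433/458 ≈ 9824.1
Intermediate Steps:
L = 11 (L = 1*11 = 11)
M(S) = 6*S (M(S) = 4*S + 2*S = 6*S)
L*(M(-5)² - 7) - 499/(-458) = 11*((6*(-5))² - 7) - 499/(-458) = 11*((-30)² - 7) - 499*(-1/458) = 11*(900 - 7) + 499/458 = 11*893 + 499/458 = 9823 + 499/458 = 4499433/458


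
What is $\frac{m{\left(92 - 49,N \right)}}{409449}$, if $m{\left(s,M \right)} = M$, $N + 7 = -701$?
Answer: $- \frac{236}{136483} \approx -0.0017292$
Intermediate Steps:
$N = -708$ ($N = -7 - 701 = -708$)
$\frac{m{\left(92 - 49,N \right)}}{409449} = - \frac{708}{409449} = \left(-708\right) \frac{1}{409449} = - \frac{236}{136483}$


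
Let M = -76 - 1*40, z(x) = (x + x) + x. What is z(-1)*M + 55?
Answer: 403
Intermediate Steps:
z(x) = 3*x (z(x) = 2*x + x = 3*x)
M = -116 (M = -76 - 40 = -116)
z(-1)*M + 55 = (3*(-1))*(-116) + 55 = -3*(-116) + 55 = 348 + 55 = 403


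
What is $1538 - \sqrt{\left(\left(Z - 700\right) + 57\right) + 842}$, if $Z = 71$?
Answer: $1538 - 3 \sqrt{30} \approx 1521.6$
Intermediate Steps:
$1538 - \sqrt{\left(\left(Z - 700\right) + 57\right) + 842} = 1538 - \sqrt{\left(\left(71 - 700\right) + 57\right) + 842} = 1538 - \sqrt{\left(-629 + 57\right) + 842} = 1538 - \sqrt{-572 + 842} = 1538 - \sqrt{270} = 1538 - 3 \sqrt{30}$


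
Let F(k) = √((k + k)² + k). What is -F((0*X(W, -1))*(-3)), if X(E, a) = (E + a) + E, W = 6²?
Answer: 0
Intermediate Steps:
W = 36
X(E, a) = a + 2*E
F(k) = √(k + 4*k²) (F(k) = √((2*k)² + k) = √(4*k² + k) = √(k + 4*k²))
-F((0*X(W, -1))*(-3)) = -√(((0*(-1 + 2*36))*(-3))*(1 + 4*((0*(-1 + 2*36))*(-3)))) = -√(((0*(-1 + 72))*(-3))*(1 + 4*((0*(-1 + 72))*(-3)))) = -√(((0*71)*(-3))*(1 + 4*((0*71)*(-3)))) = -√((0*(-3))*(1 + 4*(0*(-3)))) = -√(0*(1 + 4*0)) = -√(0*(1 + 0)) = -√(0*1) = -√0 = -1*0 = 0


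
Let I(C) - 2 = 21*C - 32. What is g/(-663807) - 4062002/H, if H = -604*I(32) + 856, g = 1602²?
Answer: 283902142861/42805815664 ≈ 6.6323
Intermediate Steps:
I(C) = -30 + 21*C (I(C) = 2 + (21*C - 32) = 2 + (-32 + 21*C) = -30 + 21*C)
g = 2566404
H = -386912 (H = -604*(-30 + 21*32) + 856 = -604*(-30 + 672) + 856 = -604*642 + 856 = -387768 + 856 = -386912)
g/(-663807) - 4062002/H = 2566404/(-663807) - 4062002/(-386912) = 2566404*(-1/663807) - 4062002*(-1/386912) = -855468/221269 + 2031001/193456 = 283902142861/42805815664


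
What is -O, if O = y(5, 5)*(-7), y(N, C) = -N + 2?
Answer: -21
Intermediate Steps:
y(N, C) = 2 - N
O = 21 (O = (2 - 1*5)*(-7) = (2 - 5)*(-7) = -3*(-7) = 21)
-O = -1*21 = -21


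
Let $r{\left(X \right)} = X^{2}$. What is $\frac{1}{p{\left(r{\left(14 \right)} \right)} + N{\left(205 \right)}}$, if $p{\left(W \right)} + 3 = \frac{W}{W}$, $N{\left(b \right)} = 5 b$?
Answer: $\frac{1}{1023} \approx 0.00097752$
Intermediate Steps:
$p{\left(W \right)} = -2$ ($p{\left(W \right)} = -3 + \frac{W}{W} = -3 + 1 = -2$)
$\frac{1}{p{\left(r{\left(14 \right)} \right)} + N{\left(205 \right)}} = \frac{1}{-2 + 5 \cdot 205} = \frac{1}{-2 + 1025} = \frac{1}{1023}$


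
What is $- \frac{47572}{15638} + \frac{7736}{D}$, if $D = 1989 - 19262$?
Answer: $- \frac{67334766}{19293941} \approx -3.4899$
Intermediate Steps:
$D = -17273$
$- \frac{47572}{15638} + \frac{7736}{D} = - \frac{47572}{15638} + \frac{7736}{-17273} = \left(-47572\right) \frac{1}{15638} + 7736 \left(- \frac{1}{17273}\right) = - \frac{3398}{1117} - \frac{7736}{17273} = - \frac{67334766}{19293941}$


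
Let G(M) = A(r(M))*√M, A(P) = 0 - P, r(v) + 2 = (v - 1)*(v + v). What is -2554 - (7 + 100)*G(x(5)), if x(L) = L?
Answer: -2554 + 4066*√5 ≈ 6537.9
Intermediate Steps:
r(v) = -2 + 2*v*(-1 + v) (r(v) = -2 + (v - 1)*(v + v) = -2 + (-1 + v)*(2*v) = -2 + 2*v*(-1 + v))
A(P) = -P
G(M) = √M*(2 - 2*M² + 2*M) (G(M) = (-(-2 - 2*M + 2*M²))*√M = (2 - 2*M² + 2*M)*√M = √M*(2 - 2*M² + 2*M))
-2554 - (7 + 100)*G(x(5)) = -2554 - (7 + 100)*2*√5*(1 + 5 - 1*5²) = -2554 - 107*2*√5*(1 + 5 - 1*25) = -2554 - 107*2*√5*(1 + 5 - 25) = -2554 - 107*2*√5*(-19) = -2554 - 107*(-38*√5) = -2554 - (-4066)*√5 = -2554 + 4066*√5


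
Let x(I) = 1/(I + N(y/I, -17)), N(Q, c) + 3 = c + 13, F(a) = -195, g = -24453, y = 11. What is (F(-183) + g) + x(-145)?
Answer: -3746497/152 ≈ -24648.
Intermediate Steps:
N(Q, c) = 10 + c (N(Q, c) = -3 + (c + 13) = -3 + (13 + c) = 10 + c)
x(I) = 1/(-7 + I) (x(I) = 1/(I + (10 - 17)) = 1/(I - 7) = 1/(-7 + I))
(F(-183) + g) + x(-145) = (-195 - 24453) + 1/(-7 - 145) = -24648 + 1/(-152) = -24648 - 1/152 = -3746497/152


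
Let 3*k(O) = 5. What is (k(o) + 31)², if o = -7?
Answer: 9604/9 ≈ 1067.1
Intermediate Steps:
k(O) = 5/3 (k(O) = (⅓)*5 = 5/3)
(k(o) + 31)² = (5/3 + 31)² = (98/3)² = 9604/9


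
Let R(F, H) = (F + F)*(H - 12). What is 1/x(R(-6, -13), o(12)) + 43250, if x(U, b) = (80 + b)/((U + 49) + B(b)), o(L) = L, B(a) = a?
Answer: 3979361/92 ≈ 43254.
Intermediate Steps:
R(F, H) = 2*F*(-12 + H) (R(F, H) = (2*F)*(-12 + H) = 2*F*(-12 + H))
x(U, b) = (80 + b)/(49 + U + b) (x(U, b) = (80 + b)/((U + 49) + b) = (80 + b)/((49 + U) + b) = (80 + b)/(49 + U + b))
1/x(R(-6, -13), o(12)) + 43250 = 1/((80 + 12)/(49 + 2*(-6)*(-12 - 13) + 12)) + 43250 = 1/(92/(49 + 2*(-6)*(-25) + 12)) + 43250 = 1/(92/(49 + 300 + 12)) + 43250 = 1/(92/361) + 43250 = 361/92 + 43250 = 3979361/92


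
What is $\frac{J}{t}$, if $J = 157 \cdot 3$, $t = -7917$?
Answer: $- \frac{157}{2639} \approx -0.059492$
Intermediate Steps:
$J = 471$
$\frac{J}{t} = \frac{471}{-7917} = 471 \left(- \frac{1}{7917}\right) = - \frac{157}{2639}$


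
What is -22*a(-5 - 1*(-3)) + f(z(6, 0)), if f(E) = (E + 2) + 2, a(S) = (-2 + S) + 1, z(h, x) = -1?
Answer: 69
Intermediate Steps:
a(S) = -1 + S
f(E) = 4 + E (f(E) = (2 + E) + 2 = 4 + E)
-22*a(-5 - 1*(-3)) + f(z(6, 0)) = -22*(-1 + (-5 - 1*(-3))) + (4 - 1) = -22*(-1 + (-5 + 3)) + 3 = -22*(-1 - 2) + 3 = -22*(-3) + 3 = 66 + 3 = 69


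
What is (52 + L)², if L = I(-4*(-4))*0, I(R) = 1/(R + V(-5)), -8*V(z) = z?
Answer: 2704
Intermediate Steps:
V(z) = -z/8
I(R) = 1/(5/8 + R) (I(R) = 1/(R - ⅛*(-5)) = 1/(R + 5/8) = 1/(5/8 + R))
L = 0 (L = (8/(5 + 8*(-4*(-4))))*0 = (8/(5 + 8*16))*0 = (8/(5 + 128))*0 = (8/133)*0 = 0)
(52 + L)² = (52 + 0)² = 52² = 2704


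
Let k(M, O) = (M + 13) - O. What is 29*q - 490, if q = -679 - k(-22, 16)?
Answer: -19456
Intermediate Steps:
k(M, O) = 13 + M - O (k(M, O) = (13 + M) - O = 13 + M - O)
q = -654 (q = -679 - (13 - 22 - 1*16) = -679 - (13 - 22 - 16) = -679 - 1*(-25) = -679 + 25 = -654)
29*q - 490 = 29*(-654) - 490 = -18966 - 490 = -19456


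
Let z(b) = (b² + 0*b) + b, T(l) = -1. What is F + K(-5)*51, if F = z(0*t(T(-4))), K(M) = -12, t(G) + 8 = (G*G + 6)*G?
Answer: -612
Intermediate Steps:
t(G) = -8 + G*(6 + G²) (t(G) = -8 + (G*G + 6)*G = -8 + (G² + 6)*G = -8 + (6 + G²)*G = -8 + G*(6 + G²))
z(b) = b + b² (z(b) = (b² + 0) + b = b² + b = b + b²)
F = 0 (F = (0*(-8 + (-1)³ + 6*(-1)))*(1 + 0*(-8 + (-1)³ + 6*(-1))) = (0*(-8 - 1 - 6))*(1 + 0*(-8 - 1 - 6)) = (0*(-15))*(1 + 0*(-15)) = 0*(1 + 0) = 0*1 = 0)
F + K(-5)*51 = 0 - 12*51 = 0 - 612 = -612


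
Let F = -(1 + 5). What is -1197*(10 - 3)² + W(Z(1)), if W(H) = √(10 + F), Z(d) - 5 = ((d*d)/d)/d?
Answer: -58651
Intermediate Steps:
F = -6 (F = -1*6 = -6)
Z(d) = 6 (Z(d) = 5 + ((d*d)/d)/d = 5 + (d²/d)/d = 5 + d/d = 5 + 1 = 6)
W(H) = 2 (W(H) = √(10 - 6) = √4 = 2)
-1197*(10 - 3)² + W(Z(1)) = -1197*(10 - 3)² + 2 = -1197*7² + 2 = -1197*49 + 2 = -58653 + 2 = -58651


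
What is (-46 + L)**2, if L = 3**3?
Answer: 361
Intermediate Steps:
L = 27
(-46 + L)**2 = (-46 + 27)**2 = (-19)**2 = 361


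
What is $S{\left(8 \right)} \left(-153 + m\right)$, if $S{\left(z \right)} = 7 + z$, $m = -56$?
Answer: $-3135$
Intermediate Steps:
$S{\left(8 \right)} \left(-153 + m\right) = \left(7 + 8\right) \left(-153 - 56\right) = 15 \left(-209\right) = -3135$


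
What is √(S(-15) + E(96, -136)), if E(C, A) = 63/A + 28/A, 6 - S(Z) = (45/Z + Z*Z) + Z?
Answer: I*√932518/68 ≈ 14.201*I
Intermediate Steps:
S(Z) = 6 - Z - Z² - 45/Z (S(Z) = 6 - ((45/Z + Z*Z) + Z) = 6 - ((45/Z + Z²) + Z) = 6 - ((Z² + 45/Z) + Z) = 6 - (Z + Z² + 45/Z) = 6 + (-Z - Z² - 45/Z) = 6 - Z - Z² - 45/Z)
E(C, A) = 91/A
√(S(-15) + E(96, -136)) = √((6 - 1*(-15) - 1*(-15)² - 45/(-15)) + 91/(-136)) = √((6 + 15 - 1*225 - 45*(-1/15)) + 91*(-1/136)) = √((6 + 15 - 225 + 3) - 91/136) = √(-201 - 91/136) = √(-27427/136) = I*√932518/68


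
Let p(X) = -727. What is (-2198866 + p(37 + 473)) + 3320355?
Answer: 1120762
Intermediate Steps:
(-2198866 + p(37 + 473)) + 3320355 = (-2198866 - 727) + 3320355 = -2199593 + 3320355 = 1120762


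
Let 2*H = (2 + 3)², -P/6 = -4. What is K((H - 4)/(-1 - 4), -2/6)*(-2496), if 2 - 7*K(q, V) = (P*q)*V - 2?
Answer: 119808/35 ≈ 3423.1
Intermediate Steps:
P = 24 (P = -6*(-4) = 24)
H = 25/2 (H = (2 + 3)²/2 = (½)*5² = (½)*25 = 25/2 ≈ 12.500)
K(q, V) = 4/7 - 24*V*q/7 (K(q, V) = 2/7 - ((24*q)*V - 2)/7 = 2/7 - (24*V*q - 2)/7 = 2/7 - (-2 + 24*V*q)/7 = 2/7 + (2/7 - 24*V*q/7) = 4/7 - 24*V*q/7)
K((H - 4)/(-1 - 4), -2/6)*(-2496) = (4/7 - 24*(-2/6)*(25/2 - 4)/(-1 - 4)/7)*(-2496) = (4/7 - 24*(-2*⅙)*(17/2)/(-5)/7)*(-2496) = (4/7 - 24/7*(-⅓)*(17/2)*(-⅕))*(-2496) = (4/7 - 24/7*(-⅓)*(-17/10))*(-2496) = (4/7 - 68/35)*(-2496) = -48/35*(-2496) = 119808/35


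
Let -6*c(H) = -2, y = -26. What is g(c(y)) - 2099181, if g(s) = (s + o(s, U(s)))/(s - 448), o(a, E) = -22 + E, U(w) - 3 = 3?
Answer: -2819200036/1343 ≈ -2.0992e+6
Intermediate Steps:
c(H) = 1/3 (c(H) = -1/6*(-2) = 1/3)
U(w) = 6 (U(w) = 3 + 3 = 6)
g(s) = (-16 + s)/(-448 + s) (g(s) = (s + (-22 + 6))/(s - 448) = (s - 16)/(-448 + s) = (-16 + s)/(-448 + s))
g(c(y)) - 2099181 = (-16 + 1/3)/(-448 + 1/3) - 2099181 = -47/3/(-1343/3) - 2099181 = -3/1343*(-47/3) - 2099181 = 47/1343 - 2099181 = -2819200036/1343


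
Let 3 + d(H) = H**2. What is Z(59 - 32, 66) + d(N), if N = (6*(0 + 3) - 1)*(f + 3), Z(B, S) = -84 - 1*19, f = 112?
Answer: 3821919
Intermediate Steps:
Z(B, S) = -103 (Z(B, S) = -84 - 19 = -103)
N = 1955 (N = (6*(0 + 3) - 1)*(112 + 3) = (6*3 - 1)*115 = (18 - 1)*115 = 17*115 = 1955)
d(H) = -3 + H**2
Z(59 - 32, 66) + d(N) = -103 + (-3 + 1955**2) = -103 + (-3 + 3822025) = -103 + 3822022 = 3821919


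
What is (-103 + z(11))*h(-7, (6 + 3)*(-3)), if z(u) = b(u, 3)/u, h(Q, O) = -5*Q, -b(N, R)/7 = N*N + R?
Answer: -70035/11 ≈ -6366.8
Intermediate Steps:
b(N, R) = -7*R - 7*N² (b(N, R) = -7*(N*N + R) = -7*(N² + R) = -7*(R + N²) = -7*R - 7*N²)
z(u) = (-21 - 7*u²)/u (z(u) = (-7*3 - 7*u²)/u = (-21 - 7*u²)/u)
(-103 + z(11))*h(-7, (6 + 3)*(-3)) = (-103 + (-21/11 - 7*11))*(-5*(-7)) = (-103 + (-21*1/11 - 77))*35 = (-103 + (-21/11 - 77))*35 = (-103 - 868/11)*35 = -2001/11*35 = -70035/11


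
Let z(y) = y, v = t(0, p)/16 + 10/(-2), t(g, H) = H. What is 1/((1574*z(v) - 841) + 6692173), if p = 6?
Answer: 4/26736209 ≈ 1.4961e-7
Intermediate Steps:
v = -37/8 (v = 6/16 + 10/(-2) = 6*(1/16) + 10*(-½) = 3/8 - 5 = -37/8 ≈ -4.6250)
1/((1574*z(v) - 841) + 6692173) = 1/((1574*(-37/8) - 841) + 6692173) = 1/((-29119/4 - 841) + 6692173) = 1/(-32483/4 + 6692173) = 1/(26736209/4) = 4/26736209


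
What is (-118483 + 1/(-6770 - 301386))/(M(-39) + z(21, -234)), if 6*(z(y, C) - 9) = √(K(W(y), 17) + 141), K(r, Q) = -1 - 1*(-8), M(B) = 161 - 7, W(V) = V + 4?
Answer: -53561999860983/73675169104 + 109533742047*√37/73675169104 ≈ -717.96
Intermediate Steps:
W(V) = 4 + V
M(B) = 154
K(r, Q) = 7 (K(r, Q) = -1 + 8 = 7)
z(y, C) = 9 + √37/3 (z(y, C) = 9 + √(7 + 141)/6 = 9 + √148/6 = 9 + (2*√37)/6 = 9 + √37/3)
(-118483 + 1/(-6770 - 301386))/(M(-39) + z(21, -234)) = (-118483 + 1/(-6770 - 301386))/(154 + (9 + √37/3)) = (-118483 + 1/(-308156))/(163 + √37/3) = (-118483 - 1/308156)/(163 + √37/3) = -36511247349/(308156*(163 + √37/3))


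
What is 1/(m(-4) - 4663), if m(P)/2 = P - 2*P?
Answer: -1/4655 ≈ -0.00021482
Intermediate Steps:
m(P) = -2*P (m(P) = 2*(P - 2*P) = 2*(-P) = -2*P)
1/(m(-4) - 4663) = 1/(-2*(-4) - 4663) = 1/(8 - 4663) = 1/(-4655) = -1/4655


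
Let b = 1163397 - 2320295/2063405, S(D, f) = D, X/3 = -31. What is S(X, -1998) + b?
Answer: 480072993965/412681 ≈ 1.1633e+6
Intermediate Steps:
X = -93 (X = 3*(-31) = -93)
b = 480111373298/412681 (b = 1163397 - 2320295*1/2063405 = 1163397 - 464059/412681 = 480111373298/412681 ≈ 1.1634e+6)
S(X, -1998) + b = -93 + 480111373298/412681 = 480072993965/412681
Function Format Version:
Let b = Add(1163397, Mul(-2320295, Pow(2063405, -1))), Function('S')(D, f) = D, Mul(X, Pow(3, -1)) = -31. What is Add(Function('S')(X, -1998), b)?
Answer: Rational(480072993965, 412681) ≈ 1.1633e+6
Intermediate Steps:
X = -93 (X = Mul(3, -31) = -93)
b = Rational(480111373298, 412681) (b = Add(1163397, Mul(-2320295, Rational(1, 2063405))) = Add(1163397, Rational(-464059, 412681)) = Rational(480111373298, 412681) ≈ 1.1634e+6)
Add(Function('S')(X, -1998), b) = Add(-93, Rational(480111373298, 412681)) = Rational(480072993965, 412681)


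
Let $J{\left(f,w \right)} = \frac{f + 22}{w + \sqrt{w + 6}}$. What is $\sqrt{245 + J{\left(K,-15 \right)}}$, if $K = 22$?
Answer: $\frac{\sqrt{368355 - 858 i}}{39} \approx 15.562 - 0.018124 i$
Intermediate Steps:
$J{\left(f,w \right)} = \frac{22 + f}{w + \sqrt{6 + w}}$
$\sqrt{245 + J{\left(K,-15 \right)}} = \sqrt{245 + \frac{22 + 22}{-15 + \sqrt{6 - 15}}} = \sqrt{245 + \frac{1}{-15 + \sqrt{-9}} \cdot 44} = \sqrt{245 + \frac{1}{-15 + 3 i} 44} = \sqrt{245 + \frac{-15 - 3 i}{234} \cdot 44} = \sqrt{245 + \frac{22 \left(-15 - 3 i\right)}{117}}$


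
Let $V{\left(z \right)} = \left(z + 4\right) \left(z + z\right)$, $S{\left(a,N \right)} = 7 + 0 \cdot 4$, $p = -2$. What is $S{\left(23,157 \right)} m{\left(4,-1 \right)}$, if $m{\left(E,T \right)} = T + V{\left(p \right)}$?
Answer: $-63$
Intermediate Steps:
$S{\left(a,N \right)} = 7$ ($S{\left(a,N \right)} = 7 + 0 = 7$)
$V{\left(z \right)} = 2 z \left(4 + z\right)$ ($V{\left(z \right)} = \left(4 + z\right) 2 z = 2 z \left(4 + z\right)$)
$m{\left(E,T \right)} = -8 + T$ ($m{\left(E,T \right)} = T + 2 \left(-2\right) \left(4 - 2\right) = T + 2 \left(-2\right) 2 = T - 8 = -8 + T$)
$S{\left(23,157 \right)} m{\left(4,-1 \right)} = 7 \left(-8 - 1\right) = 7 \left(-9\right) = -63$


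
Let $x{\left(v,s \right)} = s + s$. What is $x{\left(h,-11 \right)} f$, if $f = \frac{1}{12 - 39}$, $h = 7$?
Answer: $\frac{22}{27} \approx 0.81481$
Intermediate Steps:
$x{\left(v,s \right)} = 2 s$
$f = - \frac{1}{27}$ ($f = \frac{1}{-27} = - \frac{1}{27} \approx -0.037037$)
$x{\left(h,-11 \right)} f = 2 \left(-11\right) \left(- \frac{1}{27}\right) = \left(-22\right) \left(- \frac{1}{27}\right) = \frac{22}{27}$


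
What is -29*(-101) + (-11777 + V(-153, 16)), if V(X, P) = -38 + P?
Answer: -8870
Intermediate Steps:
-29*(-101) + (-11777 + V(-153, 16)) = -29*(-101) + (-11777 + (-38 + 16)) = 2929 + (-11777 - 22) = 2929 - 11799 = -8870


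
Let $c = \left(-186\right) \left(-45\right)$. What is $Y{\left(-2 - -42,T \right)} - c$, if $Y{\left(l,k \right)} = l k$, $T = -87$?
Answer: $-11850$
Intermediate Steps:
$c = 8370$
$Y{\left(l,k \right)} = k l$
$Y{\left(-2 - -42,T \right)} - c = - 87 \left(-2 - -42\right) - 8370 = - 87 \left(-2 + 42\right) - 8370 = \left(-87\right) 40 - 8370 = -3480 - 8370 = -11850$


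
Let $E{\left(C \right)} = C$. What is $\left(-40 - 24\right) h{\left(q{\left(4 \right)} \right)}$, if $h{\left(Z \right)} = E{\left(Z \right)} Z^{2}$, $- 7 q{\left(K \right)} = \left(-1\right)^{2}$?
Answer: $\frac{64}{343} \approx 0.18659$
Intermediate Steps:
$q{\left(K \right)} = - \frac{1}{7}$ ($q{\left(K \right)} = - \frac{\left(-1\right)^{2}}{7} = \left(- \frac{1}{7}\right) 1 = - \frac{1}{7}$)
$h{\left(Z \right)} = Z^{3}$ ($h{\left(Z \right)} = Z Z^{2} = Z^{3}$)
$\left(-40 - 24\right) h{\left(q{\left(4 \right)} \right)} = \left(-40 - 24\right) \left(- \frac{1}{7}\right)^{3} = \left(-64\right) \left(- \frac{1}{343}\right) = \frac{64}{343}$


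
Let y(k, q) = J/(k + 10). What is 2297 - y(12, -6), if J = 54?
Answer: 25240/11 ≈ 2294.5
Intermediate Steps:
y(k, q) = 54/(10 + k) (y(k, q) = 54/(k + 10) = 54/(10 + k))
2297 - y(12, -6) = 2297 - 54/(10 + 12) = 2297 - 54/22 = 2297 - 1*27/11 = 2297 - 27/11 = 25240/11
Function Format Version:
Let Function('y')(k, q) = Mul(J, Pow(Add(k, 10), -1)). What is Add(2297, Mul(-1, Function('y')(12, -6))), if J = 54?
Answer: Rational(25240, 11) ≈ 2294.5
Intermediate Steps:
Function('y')(k, q) = Mul(54, Pow(Add(10, k), -1)) (Function('y')(k, q) = Mul(54, Pow(Add(k, 10), -1)) = Mul(54, Pow(Add(10, k), -1)))
Add(2297, Mul(-1, Function('y')(12, -6))) = Add(2297, Mul(-1, Mul(54, Pow(Add(10, 12), -1)))) = Add(2297, Mul(-1, Mul(54, Pow(22, -1)))) = Add(2297, Mul(-1, Mul(54, Rational(1, 22)))) = Add(2297, Mul(-1, Rational(27, 11))) = Add(2297, Rational(-27, 11)) = Rational(25240, 11)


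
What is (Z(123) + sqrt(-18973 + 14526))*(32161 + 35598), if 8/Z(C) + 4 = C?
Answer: 542072/119 + 67759*I*sqrt(4447) ≈ 4555.2 + 4.5186e+6*I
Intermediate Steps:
Z(C) = 8/(-4 + C)
(Z(123) + sqrt(-18973 + 14526))*(32161 + 35598) = (8/(-4 + 123) + sqrt(-18973 + 14526))*(32161 + 35598) = (8/119 + sqrt(-4447))*67759 = (8*(1/119) + I*sqrt(4447))*67759 = (8/119 + I*sqrt(4447))*67759 = 542072/119 + 67759*I*sqrt(4447)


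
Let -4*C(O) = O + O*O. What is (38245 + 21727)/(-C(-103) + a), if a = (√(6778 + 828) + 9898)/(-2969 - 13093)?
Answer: 13542598981621160/592964896508473 + 321090088*√7606/592964896508473 ≈ 22.839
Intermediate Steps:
C(O) = -O/4 - O²/4 (C(O) = -(O + O*O)/4 = -(O + O²)/4 = -O/4 - O²/4)
a = -4949/8031 - √7606/16062 (a = (√7606 + 9898)/(-16062) = (9898 + √7606)*(-1/16062) = -4949/8031 - √7606/16062 ≈ -0.62167)
(38245 + 21727)/(-C(-103) + a) = (38245 + 21727)/(-(-1)*(-103)*(1 - 103)/4 + (-4949/8031 - √7606/16062)) = 59972/(-(-1)*(-103)*(-102)/4 + (-4949/8031 - √7606/16062)) = 59972/(-1*(-5253/2) + (-4949/8031 - √7606/16062)) = 59972/(5253/2 + (-4949/8031 - √7606/16062)) = 59972/(42176945/16062 - √7606/16062)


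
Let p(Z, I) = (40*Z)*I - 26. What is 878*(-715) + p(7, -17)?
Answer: -632556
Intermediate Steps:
p(Z, I) = -26 + 40*I*Z (p(Z, I) = 40*I*Z - 26 = -26 + 40*I*Z)
878*(-715) + p(7, -17) = 878*(-715) + (-26 + 40*(-17)*7) = -627770 + (-26 - 4760) = -627770 - 4786 = -632556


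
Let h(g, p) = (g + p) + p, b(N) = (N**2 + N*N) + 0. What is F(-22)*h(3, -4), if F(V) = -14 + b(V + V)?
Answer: -19290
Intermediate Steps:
b(N) = 2*N**2 (b(N) = (N**2 + N**2) + 0 = 2*N**2 + 0 = 2*N**2)
h(g, p) = g + 2*p
F(V) = -14 + 8*V**2 (F(V) = -14 + 2*(V + V)**2 = -14 + 2*(2*V)**2 = -14 + 2*(4*V**2) = -14 + 8*V**2)
F(-22)*h(3, -4) = (-14 + 8*(-22)**2)*(3 + 2*(-4)) = (-14 + 8*484)*(3 - 8) = (-14 + 3872)*(-5) = 3858*(-5) = -19290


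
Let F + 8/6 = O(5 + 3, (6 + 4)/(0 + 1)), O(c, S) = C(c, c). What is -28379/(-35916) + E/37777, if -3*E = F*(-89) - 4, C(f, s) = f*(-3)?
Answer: 3135385505/4070396196 ≈ 0.77029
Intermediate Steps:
C(f, s) = -3*f
O(c, S) = -3*c
F = -76/3 (F = -4/3 - 3*(5 + 3) = -4/3 - 3*8 = -4/3 - 24 = -76/3 ≈ -25.333)
E = -6752/9 (E = -(-76/3*(-89) - 4)/3 = -(6764/3 - 4)/3 = -⅓*6752/3 = -6752/9 ≈ -750.22)
-28379/(-35916) + E/37777 = -28379/(-35916) - 6752/9/37777 = -28379*(-1/35916) - 6752/9*1/37777 = 28379/35916 - 6752/339993 = 3135385505/4070396196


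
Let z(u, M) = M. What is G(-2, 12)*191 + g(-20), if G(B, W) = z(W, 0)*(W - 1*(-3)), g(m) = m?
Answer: -20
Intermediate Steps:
G(B, W) = 0 (G(B, W) = 0*(W - 1*(-3)) = 0*(W + 3) = 0*(3 + W) = 0)
G(-2, 12)*191 + g(-20) = 0*191 - 20 = 0 - 20 = -20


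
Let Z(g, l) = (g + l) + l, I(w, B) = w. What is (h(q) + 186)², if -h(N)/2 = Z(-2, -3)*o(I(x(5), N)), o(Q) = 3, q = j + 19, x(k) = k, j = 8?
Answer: 54756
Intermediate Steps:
q = 27 (q = 8 + 19 = 27)
Z(g, l) = g + 2*l
h(N) = 48 (h(N) = -2*(-2 + 2*(-3))*3 = -2*(-2 - 6)*3 = -(-16)*3 = -2*(-24) = 48)
(h(q) + 186)² = (48 + 186)² = 234² = 54756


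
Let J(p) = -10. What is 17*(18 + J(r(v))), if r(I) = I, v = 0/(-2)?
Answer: 136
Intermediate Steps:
v = 0 (v = 0*(-1/2) = 0)
17*(18 + J(r(v))) = 17*(18 - 10) = 17*8 = 136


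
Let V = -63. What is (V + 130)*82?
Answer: 5494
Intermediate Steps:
(V + 130)*82 = (-63 + 130)*82 = 67*82 = 5494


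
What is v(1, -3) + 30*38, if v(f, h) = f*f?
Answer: 1141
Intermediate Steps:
v(f, h) = f**2
v(1, -3) + 30*38 = 1**2 + 30*38 = 1 + 1140 = 1141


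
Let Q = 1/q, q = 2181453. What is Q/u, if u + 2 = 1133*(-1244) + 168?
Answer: -1/3074291172558 ≈ -3.2528e-13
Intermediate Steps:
u = -1409286 (u = -2 + (1133*(-1244) + 168) = -2 + (-1409452 + 168) = -2 - 1409284 = -1409286)
Q = 1/2181453 ≈ 4.5841e-7
Q/u = (1/2181453)/(-1409286) = (1/2181453)*(-1/1409286) = -1/3074291172558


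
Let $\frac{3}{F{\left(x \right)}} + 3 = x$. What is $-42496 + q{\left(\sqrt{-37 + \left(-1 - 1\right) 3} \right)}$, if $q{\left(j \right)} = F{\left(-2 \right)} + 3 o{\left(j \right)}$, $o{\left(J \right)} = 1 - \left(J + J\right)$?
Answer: $- \frac{212468}{5} - 6 i \sqrt{43} \approx -42494.0 - 39.345 i$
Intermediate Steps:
$F{\left(x \right)} = \frac{3}{-3 + x}$
$o{\left(J \right)} = 1 - 2 J$
$q{\left(j \right)} = \frac{12}{5} - 6 j$ ($q{\left(j \right)} = \frac{3}{-3 - 2} + 3 \left(1 - 2 j\right) = \frac{3}{-5} - \left(-3 + 6 j\right) = 3 \left(- \frac{1}{5}\right) - \left(-3 + 6 j\right) = - \frac{3}{5} - \left(-3 + 6 j\right) = \frac{12}{5} - 6 j$)
$-42496 + q{\left(\sqrt{-37 + \left(-1 - 1\right) 3} \right)} = -42496 + \left(\frac{12}{5} - 6 \sqrt{-37 + \left(-1 - 1\right) 3}\right) = -42496 + \left(\frac{12}{5} - 6 \sqrt{-37 - 6}\right) = -42496 + \left(\frac{12}{5} - 6 \sqrt{-43}\right) = -42496 + \left(\frac{12}{5} - 6 i \sqrt{43}\right) = - \frac{212468}{5} - 6 i \sqrt{43}$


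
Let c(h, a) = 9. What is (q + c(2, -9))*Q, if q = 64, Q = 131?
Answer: 9563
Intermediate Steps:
(q + c(2, -9))*Q = (64 + 9)*131 = 73*131 = 9563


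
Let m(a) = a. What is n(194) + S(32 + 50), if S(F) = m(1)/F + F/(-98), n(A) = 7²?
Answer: 193569/4018 ≈ 48.175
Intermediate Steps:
n(A) = 49
S(F) = 1/F - F/98 (S(F) = 1/F + F/(-98) = 1/F + F*(-1/98) = 1/F - F/98)
n(194) + S(32 + 50) = 49 + (1/(32 + 50) - (32 + 50)/98) = 49 + (1/82 - 1/98*82) = 49 + (1/82 - 41/49) = 49 - 3313/4018 = 193569/4018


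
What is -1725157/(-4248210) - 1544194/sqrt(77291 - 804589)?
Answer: 1725157/4248210 + 772097*I*sqrt(727298)/363649 ≈ 0.40609 + 1810.7*I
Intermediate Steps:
-1725157/(-4248210) - 1544194/sqrt(77291 - 804589) = -1725157*(-1/4248210) - 1544194*(-I*sqrt(727298)/727298) = 1725157/4248210 - 1544194*(-I*sqrt(727298)/727298) = 1725157/4248210 - (-772097)*I*sqrt(727298)/363649 = 1725157/4248210 + 772097*I*sqrt(727298)/363649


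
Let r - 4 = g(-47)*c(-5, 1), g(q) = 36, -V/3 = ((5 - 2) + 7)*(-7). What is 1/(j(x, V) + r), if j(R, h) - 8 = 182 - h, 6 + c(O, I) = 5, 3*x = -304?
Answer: -1/52 ≈ -0.019231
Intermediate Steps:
x = -304/3 (x = (1/3)*(-304) = -304/3 ≈ -101.33)
V = 210 (V = -3*((5 - 2) + 7)*(-7) = -3*(3 + 7)*(-7) = -30*(-7) = -3*(-70) = 210)
c(O, I) = -1 (c(O, I) = -6 + 5 = -1)
j(R, h) = 190 - h (j(R, h) = 8 + (182 - h) = 190 - h)
r = -32 (r = 4 + 36*(-1) = 4 - 36 = -32)
1/(j(x, V) + r) = 1/((190 - 1*210) - 32) = 1/((190 - 210) - 32) = 1/(-20 - 32) = 1/(-52) = -1/52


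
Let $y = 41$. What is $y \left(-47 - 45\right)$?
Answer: $-3772$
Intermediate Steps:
$y \left(-47 - 45\right) = 41 \left(-47 - 45\right) = 41 \left(-92\right) = -3772$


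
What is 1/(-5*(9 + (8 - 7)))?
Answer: -1/50 ≈ -0.020000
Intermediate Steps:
1/(-5*(9 + (8 - 7))) = 1/(-5*(9 + 1)) = 1/(-5*10) = 1/(-50) = -1/50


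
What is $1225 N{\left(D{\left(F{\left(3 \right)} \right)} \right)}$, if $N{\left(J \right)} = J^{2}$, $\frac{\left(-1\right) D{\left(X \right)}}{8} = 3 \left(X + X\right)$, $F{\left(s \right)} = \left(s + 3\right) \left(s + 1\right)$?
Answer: $1625702400$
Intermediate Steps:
$F{\left(s \right)} = \left(1 + s\right) \left(3 + s\right)$ ($F{\left(s \right)} = \left(3 + s\right) \left(1 + s\right) = \left(1 + s\right) \left(3 + s\right)$)
$D{\left(X \right)} = - 48 X$ ($D{\left(X \right)} = - 8 \cdot 3 \left(X + X\right) = - 8 \cdot 3 \cdot 2 X = - 8 \cdot 6 X = - 48 X$)
$1225 N{\left(D{\left(F{\left(3 \right)} \right)} \right)} = 1225 \left(- 48 \left(3 + 3^{2} + 4 \cdot 3\right)\right)^{2} = 1225 \left(- 48 \left(3 + 9 + 12\right)\right)^{2} = 1225 \left(\left(-48\right) 24\right)^{2} = 1225 \left(-1152\right)^{2} = 1225 \cdot 1327104 = 1625702400$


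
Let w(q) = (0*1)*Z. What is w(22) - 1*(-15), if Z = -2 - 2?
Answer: 15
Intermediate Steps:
Z = -4
w(q) = 0 (w(q) = (0*1)*(-4) = 0*(-4) = 0)
w(22) - 1*(-15) = 0 - 1*(-15) = 0 + 15 = 15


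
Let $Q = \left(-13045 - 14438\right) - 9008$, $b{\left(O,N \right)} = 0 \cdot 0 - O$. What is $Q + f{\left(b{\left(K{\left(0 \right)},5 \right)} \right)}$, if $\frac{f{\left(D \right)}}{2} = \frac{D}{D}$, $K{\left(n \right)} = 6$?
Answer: $-36489$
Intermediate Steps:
$b{\left(O,N \right)} = - O$ ($b{\left(O,N \right)} = 0 - O = - O$)
$f{\left(D \right)} = 2$ ($f{\left(D \right)} = 2 \frac{D}{D} = 2 \cdot 1 = 2$)
$Q = -36491$ ($Q = -27483 - 9008 = -36491$)
$Q + f{\left(b{\left(K{\left(0 \right)},5 \right)} \right)} = -36491 + 2 = -36489$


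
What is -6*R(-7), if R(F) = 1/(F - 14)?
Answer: 2/7 ≈ 0.28571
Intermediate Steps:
R(F) = 1/(-14 + F)
-6*R(-7) = -6/(-14 - 7) = -6/(-21) = -6*(-1/21) = 2/7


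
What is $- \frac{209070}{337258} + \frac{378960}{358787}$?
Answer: $\frac{26397846795}{60501893023} \approx 0.43631$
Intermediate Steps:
$- \frac{209070}{337258} + \frac{378960}{358787} = \left(-209070\right) \frac{1}{337258} + 378960 \cdot \frac{1}{358787} = - \frac{104535}{168629} + \frac{378960}{358787} = \frac{26397846795}{60501893023}$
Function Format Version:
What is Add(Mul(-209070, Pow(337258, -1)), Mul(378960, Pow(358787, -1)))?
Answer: Rational(26397846795, 60501893023) ≈ 0.43631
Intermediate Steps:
Add(Mul(-209070, Pow(337258, -1)), Mul(378960, Pow(358787, -1))) = Add(Mul(-209070, Rational(1, 337258)), Mul(378960, Rational(1, 358787))) = Add(Rational(-104535, 168629), Rational(378960, 358787)) = Rational(26397846795, 60501893023)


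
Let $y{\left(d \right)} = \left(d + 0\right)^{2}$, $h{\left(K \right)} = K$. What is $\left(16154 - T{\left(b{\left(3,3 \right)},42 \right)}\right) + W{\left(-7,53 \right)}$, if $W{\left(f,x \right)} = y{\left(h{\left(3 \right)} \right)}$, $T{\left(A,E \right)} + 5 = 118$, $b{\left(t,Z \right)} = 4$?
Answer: $16050$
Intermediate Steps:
$T{\left(A,E \right)} = 113$ ($T{\left(A,E \right)} = -5 + 118 = 113$)
$y{\left(d \right)} = d^{2}$
$W{\left(f,x \right)} = 9$ ($W{\left(f,x \right)} = 3^{2} = 9$)
$\left(16154 - T{\left(b{\left(3,3 \right)},42 \right)}\right) + W{\left(-7,53 \right)} = \left(16154 - 113\right) + 9 = 16041 + 9 = 16050$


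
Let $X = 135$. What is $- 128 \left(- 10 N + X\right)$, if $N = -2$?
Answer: $-19840$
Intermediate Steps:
$- 128 \left(- 10 N + X\right) = - 128 \left(\left(-10\right) \left(-2\right) + 135\right) = - 128 \left(20 + 135\right) = \left(-128\right) 155 = -19840$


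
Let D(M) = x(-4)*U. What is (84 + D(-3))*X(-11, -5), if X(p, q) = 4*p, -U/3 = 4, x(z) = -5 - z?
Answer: -4224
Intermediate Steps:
U = -12 (U = -3*4 = -12)
D(M) = 12 (D(M) = (-5 - 1*(-4))*(-12) = (-5 + 4)*(-12) = -1*(-12) = 12)
(84 + D(-3))*X(-11, -5) = (84 + 12)*(4*(-11)) = 96*(-44) = -4224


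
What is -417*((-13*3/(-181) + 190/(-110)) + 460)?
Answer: -380658450/1991 ≈ -1.9119e+5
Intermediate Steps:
-417*((-13*3/(-181) + 190/(-110)) + 460) = -417*((-39*(-1/181) + 190*(-1/110)) + 460) = -417*((39/181 - 19/11) + 460) = -417*(-3010/1991 + 460) = -417*912850/1991 = -380658450/1991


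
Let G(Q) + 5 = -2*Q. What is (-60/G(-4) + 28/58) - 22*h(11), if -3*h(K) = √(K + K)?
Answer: -566/29 + 22*√22/3 ≈ 14.879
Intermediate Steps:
h(K) = -√2*√K/3 (h(K) = -√(K + K)/3 = -√2*√K/3)
G(Q) = -5 - 2*Q
(-60/G(-4) + 28/58) - 22*h(11) = (-60/(-5 - 2*(-4)) + 28/58) - (-22)*√2*√11/3 = (-60/(-5 + 8) + 28*(1/58)) - (-22)*√22/3 = (-60/3 + 14/29) + 22*√22/3 = (-60*⅓ + 14/29) + 22*√22/3 = (-20 + 14/29) + 22*√22/3 = -566/29 + 22*√22/3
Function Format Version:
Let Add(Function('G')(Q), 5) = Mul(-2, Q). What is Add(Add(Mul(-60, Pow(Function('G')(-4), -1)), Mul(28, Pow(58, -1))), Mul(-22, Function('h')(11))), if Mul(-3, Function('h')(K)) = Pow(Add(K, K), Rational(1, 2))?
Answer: Add(Rational(-566, 29), Mul(Rational(22, 3), Pow(22, Rational(1, 2)))) ≈ 14.879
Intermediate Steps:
Function('h')(K) = Mul(Rational(-1, 3), Pow(2, Rational(1, 2)), Pow(K, Rational(1, 2))) (Function('h')(K) = Mul(Rational(-1, 3), Pow(Add(K, K), Rational(1, 2))) = Mul(Rational(-1, 3), Pow(Mul(2, K), Rational(1, 2))) = Mul(Rational(-1, 3), Mul(Pow(2, Rational(1, 2)), Pow(K, Rational(1, 2)))) = Mul(Rational(-1, 3), Pow(2, Rational(1, 2)), Pow(K, Rational(1, 2))))
Function('G')(Q) = Add(-5, Mul(-2, Q))
Add(Add(Mul(-60, Pow(Function('G')(-4), -1)), Mul(28, Pow(58, -1))), Mul(-22, Function('h')(11))) = Add(Add(Mul(-60, Pow(Add(-5, Mul(-2, -4)), -1)), Mul(28, Pow(58, -1))), Mul(-22, Mul(Rational(-1, 3), Pow(2, Rational(1, 2)), Pow(11, Rational(1, 2))))) = Add(Add(Mul(-60, Pow(Add(-5, 8), -1)), Mul(28, Rational(1, 58))), Mul(-22, Mul(Rational(-1, 3), Pow(22, Rational(1, 2))))) = Add(Add(Mul(-60, Pow(3, -1)), Rational(14, 29)), Mul(Rational(22, 3), Pow(22, Rational(1, 2)))) = Add(Add(Mul(-60, Rational(1, 3)), Rational(14, 29)), Mul(Rational(22, 3), Pow(22, Rational(1, 2)))) = Add(Add(-20, Rational(14, 29)), Mul(Rational(22, 3), Pow(22, Rational(1, 2)))) = Add(Rational(-566, 29), Mul(Rational(22, 3), Pow(22, Rational(1, 2))))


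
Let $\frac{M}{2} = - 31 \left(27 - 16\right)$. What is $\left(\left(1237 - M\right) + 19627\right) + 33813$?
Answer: $55359$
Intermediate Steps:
$M = -682$ ($M = 2 \left(- 31 \left(27 - 16\right)\right) = 2 \left(\left(-31\right) 11\right) = 2 \left(-341\right) = -682$)
$\left(\left(1237 - M\right) + 19627\right) + 33813 = \left(\left(1237 - -682\right) + 19627\right) + 33813 = \left(\left(1237 + 682\right) + 19627\right) + 33813 = \left(1919 + 19627\right) + 33813 = 21546 + 33813 = 55359$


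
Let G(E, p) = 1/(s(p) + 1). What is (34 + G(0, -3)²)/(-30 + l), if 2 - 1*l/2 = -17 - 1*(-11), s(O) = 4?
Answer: -851/350 ≈ -2.4314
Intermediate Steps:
G(E, p) = ⅕ (G(E, p) = 1/(4 + 1) = 1/5 = ⅕)
l = 16 (l = 4 - 2*(-17 - 1*(-11)) = 4 - 2*(-17 + 11) = 4 - 2*(-6) = 4 + 12 = 16)
(34 + G(0, -3)²)/(-30 + l) = (34 + (⅕)²)/(-30 + 16) = (34 + 1/25)/(-14) = (851/25)*(-1/14) = -851/350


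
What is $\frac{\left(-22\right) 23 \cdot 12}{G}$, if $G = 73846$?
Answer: $- \frac{3036}{36923} \approx -0.082225$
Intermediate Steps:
$\frac{\left(-22\right) 23 \cdot 12}{G} = \frac{\left(-22\right) 23 \cdot 12}{73846} = \left(-506\right) 12 \cdot \frac{1}{73846} = \left(-6072\right) \frac{1}{73846} = - \frac{3036}{36923}$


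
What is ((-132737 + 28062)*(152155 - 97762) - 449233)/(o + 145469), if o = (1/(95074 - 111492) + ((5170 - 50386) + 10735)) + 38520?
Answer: -93484691388344/2454622343 ≈ -38085.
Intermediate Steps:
o = 66312301/16418 (o = (1/(-16418) + (-45216 + 10735)) + 38520 = (-1/16418 - 34481) + 38520 = -566109059/16418 + 38520 = 66312301/16418 ≈ 4039.0)
((-132737 + 28062)*(152155 - 97762) - 449233)/(o + 145469) = ((-132737 + 28062)*(152155 - 97762) - 449233)/(66312301/16418 + 145469) = (-104675*54393 - 449233)/(2454622343/16418) = (-5693587275 - 449233)*(16418/2454622343) = -5694036508*16418/2454622343 = -93484691388344/2454622343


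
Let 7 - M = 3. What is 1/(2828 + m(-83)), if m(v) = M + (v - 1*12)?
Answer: 1/2737 ≈ 0.00036536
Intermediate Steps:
M = 4 (M = 7 - 1*3 = 7 - 3 = 4)
m(v) = -8 + v (m(v) = 4 + (v - 1*12) = 4 + (v - 12) = 4 + (-12 + v) = -8 + v)
1/(2828 + m(-83)) = 1/(2828 + (-8 - 83)) = 1/(2828 - 91) = 1/2737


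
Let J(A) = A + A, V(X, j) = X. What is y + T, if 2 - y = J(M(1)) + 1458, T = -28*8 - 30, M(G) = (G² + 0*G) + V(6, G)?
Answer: -1724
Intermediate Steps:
M(G) = 6 + G² (M(G) = (G² + 0*G) + 6 = (G² + 0) + 6 = G² + 6 = 6 + G²)
J(A) = 2*A
T = -254 (T = -224 - 30 = -254)
y = -1470 (y = 2 - (2*(6 + 1²) + 1458) = 2 - (2*(6 + 1) + 1458) = 2 - (2*7 + 1458) = 2 - (14 + 1458) = 2 - 1*1472 = 2 - 1472 = -1470)
y + T = -1470 - 254 = -1724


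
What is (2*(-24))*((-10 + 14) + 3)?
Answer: -336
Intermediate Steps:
(2*(-24))*((-10 + 14) + 3) = -48*(4 + 3) = -48*7 = -336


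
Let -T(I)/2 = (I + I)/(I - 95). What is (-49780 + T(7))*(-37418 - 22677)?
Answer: 65813219535/22 ≈ 2.9915e+9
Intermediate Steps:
T(I) = -4*I/(-95 + I) (T(I) = -2*(I + I)/(I - 95) = -2*2*I/(-95 + I) = -4*I/(-95 + I))
(-49780 + T(7))*(-37418 - 22677) = (-49780 - 4*7/(-95 + 7))*(-37418 - 22677) = (-49780 - 4*7/(-88))*(-60095) = (-49780 - 4*7*(-1/88))*(-60095) = (-49780 + 7/22)*(-60095) = -1095153/22*(-60095) = 65813219535/22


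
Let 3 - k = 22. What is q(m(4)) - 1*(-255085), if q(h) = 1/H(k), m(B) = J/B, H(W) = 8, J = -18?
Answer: 2040681/8 ≈ 2.5509e+5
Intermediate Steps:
k = -19 (k = 3 - 1*22 = 3 - 22 = -19)
m(B) = -18/B
q(h) = ⅛ (q(h) = 1/8 = ⅛)
q(m(4)) - 1*(-255085) = ⅛ - 1*(-255085) = ⅛ + 255085 = 2040681/8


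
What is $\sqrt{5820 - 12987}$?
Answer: $i \sqrt{7167} \approx 84.658 i$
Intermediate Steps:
$\sqrt{5820 - 12987} = \sqrt{-7167} = i \sqrt{7167}$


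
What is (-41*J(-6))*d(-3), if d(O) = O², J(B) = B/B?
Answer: -369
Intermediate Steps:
J(B) = 1
(-41*J(-6))*d(-3) = -41*1*(-3)² = -41*9 = -369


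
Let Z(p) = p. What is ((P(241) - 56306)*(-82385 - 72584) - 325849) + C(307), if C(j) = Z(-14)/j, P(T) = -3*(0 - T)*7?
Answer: 2437905590678/307 ≈ 7.9411e+9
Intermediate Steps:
P(T) = 21*T (P(T) = -(-3)*T*7 = (3*T)*7 = 21*T)
C(j) = -14/j
((P(241) - 56306)*(-82385 - 72584) - 325849) + C(307) = ((21*241 - 56306)*(-82385 - 72584) - 325849) - 14/307 = ((5061 - 56306)*(-154969) - 325849) - 14*1/307 = (-51245*(-154969) - 325849) - 14/307 = (7941386405 - 325849) - 14/307 = 7941060556 - 14/307 = 2437905590678/307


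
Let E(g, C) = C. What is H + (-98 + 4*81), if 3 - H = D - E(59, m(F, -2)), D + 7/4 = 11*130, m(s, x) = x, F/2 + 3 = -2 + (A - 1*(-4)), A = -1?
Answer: -4805/4 ≈ -1201.3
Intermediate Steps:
F = -4 (F = -6 + 2*(-2 + (-1 - 1*(-4))) = -6 + 2*(-2 + (-1 + 4)) = -6 + 2*(-2 + 3) = -6 + 2*1 = -6 + 2 = -4)
D = 5713/4 (D = -7/4 + 11*130 = -7/4 + 1430 = 5713/4 ≈ 1428.3)
H = -5709/4 (H = 3 - (5713/4 - 1*(-2)) = 3 - (5713/4 + 2) = 3 - 1*5721/4 = 3 - 5721/4 = -5709/4 ≈ -1427.3)
H + (-98 + 4*81) = -5709/4 + (-98 + 4*81) = -5709/4 + (-98 + 324) = -5709/4 + 226 = -4805/4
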